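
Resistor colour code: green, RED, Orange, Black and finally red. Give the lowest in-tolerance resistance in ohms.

Green → 5 (first significant figure)
Red → 2 (second significant figure)
Orange → 3 (third significant figure)
Black → ×1 multiplier
Red → ±2% tolerance
523 × 1 = 523 Ω
Lowest = 523 × (1 − 2/100) = 512.54 Ω.

512.54 Ω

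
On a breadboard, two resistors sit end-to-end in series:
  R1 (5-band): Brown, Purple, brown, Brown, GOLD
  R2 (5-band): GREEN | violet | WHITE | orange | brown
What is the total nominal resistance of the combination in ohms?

R1: brown, violet, brown → 171; brown ×10 → 1710 Ω.
R2: green, violet, white → 579; orange ×10^3 → 579000 Ω.
Series: 1710 + 579000 = 580710 Ω.

580710 Ω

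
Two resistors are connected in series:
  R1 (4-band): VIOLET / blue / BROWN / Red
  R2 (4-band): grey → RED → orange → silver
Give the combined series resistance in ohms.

R1: violet, blue → 76; brown ×10 → 760 Ω.
R2: grey, red → 82; orange ×10^3 → 82000 Ω.
Series: 760 + 82000 = 82760 Ω.

82760 Ω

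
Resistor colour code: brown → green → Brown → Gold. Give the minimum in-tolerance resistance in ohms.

142.5 Ω

Brown → 1 (first significant figure)
Green → 5 (second significant figure)
Brown → ×10 multiplier
Gold → ±5% tolerance
15 × 10 = 150 Ω
Minimum = 150 × (1 − 5/100) = 142.5 Ω.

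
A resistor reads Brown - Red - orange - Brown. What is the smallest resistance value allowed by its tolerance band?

Brown → 1 (first significant figure)
Red → 2 (second significant figure)
Orange → ×10^3 multiplier
Brown → ±1% tolerance
12 × 1000 = 12000 Ω
Smallest = 12000 × (1 − 1/100) = 11880 Ω.

11880 Ω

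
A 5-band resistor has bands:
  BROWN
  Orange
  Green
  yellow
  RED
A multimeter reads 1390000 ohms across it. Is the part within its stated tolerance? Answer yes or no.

Brown → 1 (first significant figure)
Orange → 3 (second significant figure)
Green → 5 (third significant figure)
Yellow → ×10^4 multiplier
Red → ±2% tolerance
135 × 10000 = 1350000 Ω
Allowed range: 1323000 Ω to 1377000 Ω.
1390000 ohms lies outside that range.

no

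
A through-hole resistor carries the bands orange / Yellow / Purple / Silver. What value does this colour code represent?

Orange → 3 (first significant figure)
Yellow → 4 (second significant figure)
Violet → ×10^7 multiplier
34 × 10000000 = 340000000 Ω

340000000 Ω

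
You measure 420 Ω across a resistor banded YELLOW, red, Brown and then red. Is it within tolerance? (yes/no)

Yellow → 4 (first significant figure)
Red → 2 (second significant figure)
Brown → ×10 multiplier
Red → ±2% tolerance
42 × 10 = 420 Ω
Allowed range: 411.6 Ω to 428.4 Ω.
420 Ω lies inside that range.

yes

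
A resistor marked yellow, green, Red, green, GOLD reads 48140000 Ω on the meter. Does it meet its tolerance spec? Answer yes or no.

no

Yellow → 4 (first significant figure)
Green → 5 (second significant figure)
Red → 2 (third significant figure)
Green → ×10^5 multiplier
Gold → ±5% tolerance
452 × 100000 = 45200000 Ω
Allowed range: 42940000 Ω to 47460000 Ω.
48140000 Ω lies outside that range.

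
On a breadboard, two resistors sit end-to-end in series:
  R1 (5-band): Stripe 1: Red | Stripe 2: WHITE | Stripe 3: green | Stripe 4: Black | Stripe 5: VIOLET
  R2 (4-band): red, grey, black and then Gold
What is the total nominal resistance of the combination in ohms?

R1: red, white, green → 295; black ×1 → 295 Ω.
R2: red, grey → 28; black ×1 → 28 Ω.
Series: 295 + 28 = 323 Ω.

323 Ω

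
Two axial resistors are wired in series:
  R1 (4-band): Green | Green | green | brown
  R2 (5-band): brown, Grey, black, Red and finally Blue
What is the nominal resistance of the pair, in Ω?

5518000 Ω

R1: green, green → 55; green ×10^5 → 5500000 Ω.
R2: brown, grey, black → 180; red ×10^2 → 18000 Ω.
Series: 5500000 + 18000 = 5518000 Ω.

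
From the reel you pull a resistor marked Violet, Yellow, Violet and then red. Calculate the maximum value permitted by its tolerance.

754800000 Ω

Violet → 7 (first significant figure)
Yellow → 4 (second significant figure)
Violet → ×10^7 multiplier
Red → ±2% tolerance
74 × 10000000 = 740000000 Ω
Maximum = 740000000 × (1 + 2/100) = 754800000 Ω.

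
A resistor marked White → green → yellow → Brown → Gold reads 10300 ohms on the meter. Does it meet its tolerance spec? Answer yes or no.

White → 9 (first significant figure)
Green → 5 (second significant figure)
Yellow → 4 (third significant figure)
Brown → ×10 multiplier
Gold → ±5% tolerance
954 × 10 = 9540 Ω
Allowed range: 9063 Ω to 10017 Ω.
10300 ohms lies outside that range.

no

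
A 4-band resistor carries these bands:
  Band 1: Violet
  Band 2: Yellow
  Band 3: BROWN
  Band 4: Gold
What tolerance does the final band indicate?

±5%

The last band, gold, is the tolerance band.
Gold corresponds to ±5%.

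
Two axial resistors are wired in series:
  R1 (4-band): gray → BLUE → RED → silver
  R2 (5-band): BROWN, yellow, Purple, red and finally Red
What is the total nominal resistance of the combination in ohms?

R1: grey, blue → 86; red ×10^2 → 8600 Ω.
R2: brown, yellow, violet → 147; red ×10^2 → 14700 Ω.
Series: 8600 + 14700 = 23300 Ω.

23300 Ω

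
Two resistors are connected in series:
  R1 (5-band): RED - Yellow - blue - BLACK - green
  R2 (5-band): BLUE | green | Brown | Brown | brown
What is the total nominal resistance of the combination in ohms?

6756 Ω

R1: red, yellow, blue → 246; black ×1 → 246 Ω.
R2: blue, green, brown → 651; brown ×10 → 6510 Ω.
Series: 246 + 6510 = 6756 Ω.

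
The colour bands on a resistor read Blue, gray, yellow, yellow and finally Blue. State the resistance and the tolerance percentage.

6840000 Ω ±0.25%

Blue → 6 (first significant figure)
Grey → 8 (second significant figure)
Yellow → 4 (third significant figure)
Yellow → ×10^4 multiplier
Blue → ±0.25% tolerance
684 × 10000 = 6840000 Ω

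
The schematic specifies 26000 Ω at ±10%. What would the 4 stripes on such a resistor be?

26000 Ω = 26 × 10^3.
2 → red
6 → blue
Multiplier 10^3 → orange.
±10% tolerance → silver.

red, blue, orange, silver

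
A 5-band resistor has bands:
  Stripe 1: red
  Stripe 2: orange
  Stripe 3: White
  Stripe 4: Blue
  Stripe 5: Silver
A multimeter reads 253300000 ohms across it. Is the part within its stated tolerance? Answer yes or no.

yes

Red → 2 (first significant figure)
Orange → 3 (second significant figure)
White → 9 (third significant figure)
Blue → ×10^6 multiplier
Silver → ±10% tolerance
239 × 1000000 = 239000000 Ω
Allowed range: 215100000 Ω to 262900000 Ω.
253300000 ohms lies inside that range.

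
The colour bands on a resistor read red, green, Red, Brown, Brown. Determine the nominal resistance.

2520 Ω

Red → 2 (first significant figure)
Green → 5 (second significant figure)
Red → 2 (third significant figure)
Brown → ×10 multiplier
252 × 10 = 2520 Ω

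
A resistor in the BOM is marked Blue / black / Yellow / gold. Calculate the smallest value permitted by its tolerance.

Blue → 6 (first significant figure)
Black → 0 (second significant figure)
Yellow → ×10^4 multiplier
Gold → ±5% tolerance
60 × 10000 = 600000 Ω
Smallest = 600000 × (1 − 5/100) = 570000 Ω.

570000 Ω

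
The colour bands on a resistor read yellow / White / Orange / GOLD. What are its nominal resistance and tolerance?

49000 Ω ±5%

Yellow → 4 (first significant figure)
White → 9 (second significant figure)
Orange → ×10^3 multiplier
Gold → ±5% tolerance
49 × 1000 = 49000 Ω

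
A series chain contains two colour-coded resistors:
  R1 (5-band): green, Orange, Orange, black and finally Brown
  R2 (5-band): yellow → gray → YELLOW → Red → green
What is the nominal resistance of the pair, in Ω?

48933 Ω

R1: green, orange, orange → 533; black ×1 → 533 Ω.
R2: yellow, grey, yellow → 484; red ×10^2 → 48400 Ω.
Series: 533 + 48400 = 48933 Ω.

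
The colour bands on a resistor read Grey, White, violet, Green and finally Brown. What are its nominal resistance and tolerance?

Grey → 8 (first significant figure)
White → 9 (second significant figure)
Violet → 7 (third significant figure)
Green → ×10^5 multiplier
Brown → ±1% tolerance
897 × 100000 = 89700000 Ω

89700000 Ω ±1%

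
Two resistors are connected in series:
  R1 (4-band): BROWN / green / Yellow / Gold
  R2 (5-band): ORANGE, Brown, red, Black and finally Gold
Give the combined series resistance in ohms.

150312 Ω

R1: brown, green → 15; yellow ×10^4 → 150000 Ω.
R2: orange, brown, red → 312; black ×1 → 312 Ω.
Series: 150000 + 312 = 150312 Ω.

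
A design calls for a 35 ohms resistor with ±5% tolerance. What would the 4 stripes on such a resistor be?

orange, green, black, gold

35 Ω = 35 × 10^0.
3 → orange
5 → green
Multiplier 10^0 → black.
±5% tolerance → gold.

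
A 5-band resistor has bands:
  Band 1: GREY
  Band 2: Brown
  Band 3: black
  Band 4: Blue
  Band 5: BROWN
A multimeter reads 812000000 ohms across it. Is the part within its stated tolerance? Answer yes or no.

Grey → 8 (first significant figure)
Brown → 1 (second significant figure)
Black → 0 (third significant figure)
Blue → ×10^6 multiplier
Brown → ±1% tolerance
810 × 1000000 = 810000000 Ω
Allowed range: 801900000 Ω to 818100000 Ω.
812000000 ohms lies inside that range.

yes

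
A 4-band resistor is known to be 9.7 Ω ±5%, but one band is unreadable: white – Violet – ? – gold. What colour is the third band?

9.7 Ω = 97 × 10^-1.
The third band is the multiplier, 10^-1, which is gold.

gold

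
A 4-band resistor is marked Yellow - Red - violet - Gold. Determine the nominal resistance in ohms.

420000000 Ω

Yellow → 4 (first significant figure)
Red → 2 (second significant figure)
Violet → ×10^7 multiplier
42 × 10000000 = 420000000 Ω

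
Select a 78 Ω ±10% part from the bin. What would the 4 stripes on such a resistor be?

78 Ω = 78 × 10^0.
7 → violet
8 → grey
Multiplier 10^0 → black.
±10% tolerance → silver.

violet, grey, black, silver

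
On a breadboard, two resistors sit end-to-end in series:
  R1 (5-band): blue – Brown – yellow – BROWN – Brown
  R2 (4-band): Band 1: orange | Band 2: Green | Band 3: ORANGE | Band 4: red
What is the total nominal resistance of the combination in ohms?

R1: blue, brown, yellow → 614; brown ×10 → 6140 Ω.
R2: orange, green → 35; orange ×10^3 → 35000 Ω.
Series: 6140 + 35000 = 41140 Ω.

41140 Ω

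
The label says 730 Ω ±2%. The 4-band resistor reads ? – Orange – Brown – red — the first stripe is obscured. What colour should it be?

730 Ω = 73 × 10^1.
The first band gives digit 7 of the significand, and 7 is violet.

violet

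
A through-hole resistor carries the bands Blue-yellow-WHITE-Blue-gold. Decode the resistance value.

649000000 Ω

Blue → 6 (first significant figure)
Yellow → 4 (second significant figure)
White → 9 (third significant figure)
Blue → ×10^6 multiplier
649 × 1000000 = 649000000 Ω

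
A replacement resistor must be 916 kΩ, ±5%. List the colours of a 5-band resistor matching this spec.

white, brown, blue, orange, gold

916000 Ω = 916 × 10^3.
9 → white
1 → brown
6 → blue
Multiplier 10^3 → orange.
±5% tolerance → gold.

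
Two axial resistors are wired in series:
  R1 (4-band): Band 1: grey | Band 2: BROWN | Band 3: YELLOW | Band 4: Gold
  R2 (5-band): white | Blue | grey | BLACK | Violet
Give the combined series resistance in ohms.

810968 Ω

R1: grey, brown → 81; yellow ×10^4 → 810000 Ω.
R2: white, blue, grey → 968; black ×1 → 968 Ω.
Series: 810000 + 968 = 810968 Ω.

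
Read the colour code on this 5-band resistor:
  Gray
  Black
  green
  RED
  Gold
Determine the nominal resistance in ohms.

80500 Ω

Grey → 8 (first significant figure)
Black → 0 (second significant figure)
Green → 5 (third significant figure)
Red → ×10^2 multiplier
805 × 100 = 80500 Ω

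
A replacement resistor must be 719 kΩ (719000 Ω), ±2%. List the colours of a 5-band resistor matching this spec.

719000 Ω = 719 × 10^3.
7 → violet
1 → brown
9 → white
Multiplier 10^3 → orange.
±2% tolerance → red.

violet, brown, white, orange, red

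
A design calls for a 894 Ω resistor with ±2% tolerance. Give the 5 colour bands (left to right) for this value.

894 Ω = 894 × 10^0.
8 → grey
9 → white
4 → yellow
Multiplier 10^0 → black.
±2% tolerance → red.

grey, white, yellow, black, red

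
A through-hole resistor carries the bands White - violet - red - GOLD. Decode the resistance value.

White → 9 (first significant figure)
Violet → 7 (second significant figure)
Red → ×10^2 multiplier
97 × 100 = 9700 Ω

9700 Ω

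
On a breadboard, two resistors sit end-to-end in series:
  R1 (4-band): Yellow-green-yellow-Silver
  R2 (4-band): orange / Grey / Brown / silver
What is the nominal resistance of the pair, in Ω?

450380 Ω

R1: yellow, green → 45; yellow ×10^4 → 450000 Ω.
R2: orange, grey → 38; brown ×10 → 380 Ω.
Series: 450000 + 380 = 450380 Ω.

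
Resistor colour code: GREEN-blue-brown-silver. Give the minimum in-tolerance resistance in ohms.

Green → 5 (first significant figure)
Blue → 6 (second significant figure)
Brown → ×10 multiplier
Silver → ±10% tolerance
56 × 10 = 560 Ω
Minimum = 560 × (1 − 10/100) = 504 Ω.

504 Ω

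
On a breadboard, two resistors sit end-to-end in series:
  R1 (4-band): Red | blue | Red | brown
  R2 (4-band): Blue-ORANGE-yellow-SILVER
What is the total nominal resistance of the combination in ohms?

R1: red, blue → 26; red ×10^2 → 2600 Ω.
R2: blue, orange → 63; yellow ×10^4 → 630000 Ω.
Series: 2600 + 630000 = 632600 Ω.

632600 Ω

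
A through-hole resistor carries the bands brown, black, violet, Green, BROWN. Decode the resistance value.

10700000 Ω

Brown → 1 (first significant figure)
Black → 0 (second significant figure)
Violet → 7 (third significant figure)
Green → ×10^5 multiplier
107 × 100000 = 10700000 Ω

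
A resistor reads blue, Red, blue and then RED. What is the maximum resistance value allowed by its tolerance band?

Blue → 6 (first significant figure)
Red → 2 (second significant figure)
Blue → ×10^6 multiplier
Red → ±2% tolerance
62 × 1000000 = 62000000 Ω
Maximum = 62000000 × (1 + 2/100) = 63240000 Ω.

63240000 Ω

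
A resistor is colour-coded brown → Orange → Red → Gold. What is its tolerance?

±5%

The last band, gold, is the tolerance band.
Gold corresponds to ±5%.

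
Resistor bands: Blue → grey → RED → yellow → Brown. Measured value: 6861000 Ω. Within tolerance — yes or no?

yes

Blue → 6 (first significant figure)
Grey → 8 (second significant figure)
Red → 2 (third significant figure)
Yellow → ×10^4 multiplier
Brown → ±1% tolerance
682 × 10000 = 6820000 Ω
Allowed range: 6751800 Ω to 6888200 Ω.
6861000 Ω lies inside that range.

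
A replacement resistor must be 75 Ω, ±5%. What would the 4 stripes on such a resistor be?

violet, green, black, gold

75 Ω = 75 × 10^0.
7 → violet
5 → green
Multiplier 10^0 → black.
±5% tolerance → gold.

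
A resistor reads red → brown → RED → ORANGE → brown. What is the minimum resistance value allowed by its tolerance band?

209880 Ω

Red → 2 (first significant figure)
Brown → 1 (second significant figure)
Red → 2 (third significant figure)
Orange → ×10^3 multiplier
Brown → ±1% tolerance
212 × 1000 = 212000 Ω
Minimum = 212000 × (1 − 1/100) = 209880 Ω.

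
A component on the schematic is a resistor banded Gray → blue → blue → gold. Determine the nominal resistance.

Grey → 8 (first significant figure)
Blue → 6 (second significant figure)
Blue → ×10^6 multiplier
86 × 1000000 = 86000000 Ω

86000000 Ω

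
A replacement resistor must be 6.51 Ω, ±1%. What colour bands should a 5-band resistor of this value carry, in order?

6.51 Ω = 651 × 10^-2.
6 → blue
5 → green
1 → brown
Multiplier 10^-2 → silver.
±1% tolerance → brown.

blue, green, brown, silver, brown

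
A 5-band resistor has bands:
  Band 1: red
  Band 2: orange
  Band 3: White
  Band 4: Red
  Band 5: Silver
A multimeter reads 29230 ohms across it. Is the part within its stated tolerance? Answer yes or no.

Red → 2 (first significant figure)
Orange → 3 (second significant figure)
White → 9 (third significant figure)
Red → ×10^2 multiplier
Silver → ±10% tolerance
239 × 100 = 23900 Ω
Allowed range: 21510 Ω to 26290 Ω.
29230 ohms lies outside that range.

no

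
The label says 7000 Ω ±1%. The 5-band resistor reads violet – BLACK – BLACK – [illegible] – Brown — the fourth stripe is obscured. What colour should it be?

brown

7000 Ω = 700 × 10^1.
The fourth band is the multiplier, 10^1, which is brown.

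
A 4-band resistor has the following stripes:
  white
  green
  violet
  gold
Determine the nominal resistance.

950000000 Ω

White → 9 (first significant figure)
Green → 5 (second significant figure)
Violet → ×10^7 multiplier
95 × 10000000 = 950000000 Ω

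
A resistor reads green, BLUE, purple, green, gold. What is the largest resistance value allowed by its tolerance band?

59535000 Ω

Green → 5 (first significant figure)
Blue → 6 (second significant figure)
Violet → 7 (third significant figure)
Green → ×10^5 multiplier
Gold → ±5% tolerance
567 × 100000 = 56700000 Ω
Largest = 56700000 × (1 + 5/100) = 59535000 Ω.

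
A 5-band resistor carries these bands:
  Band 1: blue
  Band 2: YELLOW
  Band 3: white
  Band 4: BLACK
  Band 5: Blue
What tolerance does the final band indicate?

The last band, blue, is the tolerance band.
Blue corresponds to ±0.25%.

±0.25%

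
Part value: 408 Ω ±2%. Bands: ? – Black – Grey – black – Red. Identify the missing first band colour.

408 Ω = 408 × 10^0.
The first band gives digit 4 of the significand, and 4 is yellow.

yellow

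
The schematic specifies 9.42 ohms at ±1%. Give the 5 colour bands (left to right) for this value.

9.42 Ω = 942 × 10^-2.
9 → white
4 → yellow
2 → red
Multiplier 10^-2 → silver.
±1% tolerance → brown.

white, yellow, red, silver, brown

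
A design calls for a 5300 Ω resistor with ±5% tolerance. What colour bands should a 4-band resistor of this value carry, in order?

green, orange, red, gold

5300 Ω = 53 × 10^2.
5 → green
3 → orange
Multiplier 10^2 → red.
±5% tolerance → gold.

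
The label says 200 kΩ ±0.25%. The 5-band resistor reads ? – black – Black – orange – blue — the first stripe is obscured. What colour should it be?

200000 Ω = 200 × 10^3.
The first band gives digit 2 of the significand, and 2 is red.

red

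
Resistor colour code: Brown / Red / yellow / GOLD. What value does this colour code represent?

Brown → 1 (first significant figure)
Red → 2 (second significant figure)
Yellow → ×10^4 multiplier
12 × 10000 = 120000 Ω

120000 Ω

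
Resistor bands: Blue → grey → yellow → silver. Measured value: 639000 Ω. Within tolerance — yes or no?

Blue → 6 (first significant figure)
Grey → 8 (second significant figure)
Yellow → ×10^4 multiplier
Silver → ±10% tolerance
68 × 10000 = 680000 Ω
Allowed range: 612000 Ω to 748000 Ω.
639000 Ω lies inside that range.

yes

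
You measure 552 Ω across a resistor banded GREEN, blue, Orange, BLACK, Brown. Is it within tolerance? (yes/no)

no

Green → 5 (first significant figure)
Blue → 6 (second significant figure)
Orange → 3 (third significant figure)
Black → ×1 multiplier
Brown → ±1% tolerance
563 × 1 = 563 Ω
Allowed range: 557.37 Ω to 568.63 Ω.
552 Ω lies outside that range.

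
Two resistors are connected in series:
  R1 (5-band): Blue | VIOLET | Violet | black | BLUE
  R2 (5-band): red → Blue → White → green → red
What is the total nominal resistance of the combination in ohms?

26900677 Ω

R1: blue, violet, violet → 677; black ×1 → 677 Ω.
R2: red, blue, white → 269; green ×10^5 → 26900000 Ω.
Series: 677 + 26900000 = 26900677 Ω.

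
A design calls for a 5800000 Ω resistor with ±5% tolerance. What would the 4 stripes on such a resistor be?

5800000 Ω = 58 × 10^5.
5 → green
8 → grey
Multiplier 10^5 → green.
±5% tolerance → gold.

green, grey, green, gold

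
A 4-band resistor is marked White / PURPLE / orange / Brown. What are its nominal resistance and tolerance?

97000 Ω ±1%

White → 9 (first significant figure)
Violet → 7 (second significant figure)
Orange → ×10^3 multiplier
Brown → ±1% tolerance
97 × 1000 = 97000 Ω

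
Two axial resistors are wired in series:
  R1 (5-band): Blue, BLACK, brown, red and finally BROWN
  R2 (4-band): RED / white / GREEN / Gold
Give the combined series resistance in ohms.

R1: blue, black, brown → 601; red ×10^2 → 60100 Ω.
R2: red, white → 29; green ×10^5 → 2900000 Ω.
Series: 60100 + 2900000 = 2960100 Ω.

2960100 Ω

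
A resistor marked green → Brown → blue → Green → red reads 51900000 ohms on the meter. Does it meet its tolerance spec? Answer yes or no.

yes

Green → 5 (first significant figure)
Brown → 1 (second significant figure)
Blue → 6 (third significant figure)
Green → ×10^5 multiplier
Red → ±2% tolerance
516 × 100000 = 51600000 Ω
Allowed range: 50568000 Ω to 52632000 Ω.
51900000 ohms lies inside that range.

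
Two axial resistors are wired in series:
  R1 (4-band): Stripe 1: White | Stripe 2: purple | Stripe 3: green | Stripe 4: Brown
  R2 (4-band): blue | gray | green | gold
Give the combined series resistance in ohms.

R1: white, violet → 97; green ×10^5 → 9700000 Ω.
R2: blue, grey → 68; green ×10^5 → 6800000 Ω.
Series: 9700000 + 6800000 = 16500000 Ω.

16500000 Ω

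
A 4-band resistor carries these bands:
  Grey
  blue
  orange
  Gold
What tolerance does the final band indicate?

±5%

The last band, gold, is the tolerance band.
Gold corresponds to ±5%.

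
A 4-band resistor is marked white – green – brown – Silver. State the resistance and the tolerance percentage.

White → 9 (first significant figure)
Green → 5 (second significant figure)
Brown → ×10 multiplier
Silver → ±10% tolerance
95 × 10 = 950 Ω

950 Ω ±10%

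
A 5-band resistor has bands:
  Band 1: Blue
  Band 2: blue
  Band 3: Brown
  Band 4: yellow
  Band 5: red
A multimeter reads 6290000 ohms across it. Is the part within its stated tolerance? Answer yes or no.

Blue → 6 (first significant figure)
Blue → 6 (second significant figure)
Brown → 1 (third significant figure)
Yellow → ×10^4 multiplier
Red → ±2% tolerance
661 × 10000 = 6610000 Ω
Allowed range: 6477800 Ω to 6742200 Ω.
6290000 ohms lies outside that range.

no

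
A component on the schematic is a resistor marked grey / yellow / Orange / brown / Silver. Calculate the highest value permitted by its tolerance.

Grey → 8 (first significant figure)
Yellow → 4 (second significant figure)
Orange → 3 (third significant figure)
Brown → ×10 multiplier
Silver → ±10% tolerance
843 × 10 = 8430 Ω
Highest = 8430 × (1 + 10/100) = 9273 Ω.

9273 Ω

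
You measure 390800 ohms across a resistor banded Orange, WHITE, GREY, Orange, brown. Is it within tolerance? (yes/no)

Orange → 3 (first significant figure)
White → 9 (second significant figure)
Grey → 8 (third significant figure)
Orange → ×10^3 multiplier
Brown → ±1% tolerance
398 × 1000 = 398000 Ω
Allowed range: 394020 Ω to 401980 Ω.
390800 ohms lies outside that range.

no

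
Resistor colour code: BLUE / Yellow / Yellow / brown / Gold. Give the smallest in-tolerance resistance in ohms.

Blue → 6 (first significant figure)
Yellow → 4 (second significant figure)
Yellow → 4 (third significant figure)
Brown → ×10 multiplier
Gold → ±5% tolerance
644 × 10 = 6440 Ω
Smallest = 6440 × (1 − 5/100) = 6118 Ω.

6118 Ω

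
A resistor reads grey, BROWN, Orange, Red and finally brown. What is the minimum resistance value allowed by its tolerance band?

Grey → 8 (first significant figure)
Brown → 1 (second significant figure)
Orange → 3 (third significant figure)
Red → ×10^2 multiplier
Brown → ±1% tolerance
813 × 100 = 81300 Ω
Minimum = 81300 × (1 − 1/100) = 80487 Ω.

80487 Ω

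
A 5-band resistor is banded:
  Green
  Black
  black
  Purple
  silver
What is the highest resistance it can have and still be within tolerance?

5500000000 Ω

Green → 5 (first significant figure)
Black → 0 (second significant figure)
Black → 0 (third significant figure)
Violet → ×10^7 multiplier
Silver → ±10% tolerance
500 × 10000000 = 5000000000 Ω
Highest = 5000000000 × (1 + 10/100) = 5500000000 Ω.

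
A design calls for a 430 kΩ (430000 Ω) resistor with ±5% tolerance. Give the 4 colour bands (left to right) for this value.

430000 Ω = 43 × 10^4.
4 → yellow
3 → orange
Multiplier 10^4 → yellow.
±5% tolerance → gold.

yellow, orange, yellow, gold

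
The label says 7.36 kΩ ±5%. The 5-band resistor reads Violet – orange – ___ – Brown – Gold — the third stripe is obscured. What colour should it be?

7360 Ω = 736 × 10^1.
The third band gives digit 6 of the significand, and 6 is blue.

blue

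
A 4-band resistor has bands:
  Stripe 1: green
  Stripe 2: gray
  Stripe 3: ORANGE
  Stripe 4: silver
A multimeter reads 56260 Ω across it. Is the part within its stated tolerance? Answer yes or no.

Green → 5 (first significant figure)
Grey → 8 (second significant figure)
Orange → ×10^3 multiplier
Silver → ±10% tolerance
58 × 1000 = 58000 Ω
Allowed range: 52200 Ω to 63800 Ω.
56260 Ω lies inside that range.

yes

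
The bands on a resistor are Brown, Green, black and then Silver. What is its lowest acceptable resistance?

Brown → 1 (first significant figure)
Green → 5 (second significant figure)
Black → ×1 multiplier
Silver → ±10% tolerance
15 × 1 = 15 Ω
Lowest = 15 × (1 − 10/100) = 13.5 Ω.

13.5 Ω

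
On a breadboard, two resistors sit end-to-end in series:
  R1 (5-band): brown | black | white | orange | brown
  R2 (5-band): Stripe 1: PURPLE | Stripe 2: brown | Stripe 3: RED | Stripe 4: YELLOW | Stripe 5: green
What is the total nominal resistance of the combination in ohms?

R1: brown, black, white → 109; orange ×10^3 → 109000 Ω.
R2: violet, brown, red → 712; yellow ×10^4 → 7120000 Ω.
Series: 109000 + 7120000 = 7229000 Ω.

7229000 Ω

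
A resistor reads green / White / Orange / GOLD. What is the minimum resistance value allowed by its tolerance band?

Green → 5 (first significant figure)
White → 9 (second significant figure)
Orange → ×10^3 multiplier
Gold → ±5% tolerance
59 × 1000 = 59000 Ω
Minimum = 59000 × (1 − 5/100) = 56050 Ω.

56050 Ω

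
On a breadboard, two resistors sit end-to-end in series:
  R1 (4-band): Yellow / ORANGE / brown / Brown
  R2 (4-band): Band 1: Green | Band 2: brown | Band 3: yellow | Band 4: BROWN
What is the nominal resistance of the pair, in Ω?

510430 Ω

R1: yellow, orange → 43; brown ×10 → 430 Ω.
R2: green, brown → 51; yellow ×10^4 → 510000 Ω.
Series: 430 + 510000 = 510430 Ω.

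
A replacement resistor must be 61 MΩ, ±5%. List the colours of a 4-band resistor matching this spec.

blue, brown, blue, gold

61000000 Ω = 61 × 10^6.
6 → blue
1 → brown
Multiplier 10^6 → blue.
±5% tolerance → gold.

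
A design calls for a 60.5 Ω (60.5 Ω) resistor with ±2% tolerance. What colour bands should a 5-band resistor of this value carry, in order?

60.5 Ω = 605 × 10^-1.
6 → blue
0 → black
5 → green
Multiplier 10^-1 → gold.
±2% tolerance → red.

blue, black, green, gold, red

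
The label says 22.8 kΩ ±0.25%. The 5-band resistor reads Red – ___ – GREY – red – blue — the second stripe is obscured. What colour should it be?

22800 Ω = 228 × 10^2.
The second band gives digit 2 of the significand, and 2 is red.

red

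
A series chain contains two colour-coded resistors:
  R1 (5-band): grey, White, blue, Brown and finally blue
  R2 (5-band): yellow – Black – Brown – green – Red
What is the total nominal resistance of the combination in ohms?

R1: grey, white, blue → 896; brown ×10 → 8960 Ω.
R2: yellow, black, brown → 401; green ×10^5 → 40100000 Ω.
Series: 8960 + 40100000 = 40108960 Ω.

40108960 Ω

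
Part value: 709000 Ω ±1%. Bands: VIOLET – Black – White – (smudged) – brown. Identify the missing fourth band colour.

orange

709000 Ω = 709 × 10^3.
The fourth band is the multiplier, 10^3, which is orange.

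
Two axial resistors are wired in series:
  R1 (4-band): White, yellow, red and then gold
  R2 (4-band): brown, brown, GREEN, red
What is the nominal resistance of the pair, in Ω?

R1: white, yellow → 94; red ×10^2 → 9400 Ω.
R2: brown, brown → 11; green ×10^5 → 1100000 Ω.
Series: 9400 + 1100000 = 1109400 Ω.

1109400 Ω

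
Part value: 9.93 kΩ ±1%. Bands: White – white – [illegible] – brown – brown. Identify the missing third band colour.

9930 Ω = 993 × 10^1.
The third band gives digit 3 of the significand, and 3 is orange.

orange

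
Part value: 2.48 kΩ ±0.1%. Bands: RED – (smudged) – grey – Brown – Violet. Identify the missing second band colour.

yellow

2480 Ω = 248 × 10^1.
The second band gives digit 4 of the significand, and 4 is yellow.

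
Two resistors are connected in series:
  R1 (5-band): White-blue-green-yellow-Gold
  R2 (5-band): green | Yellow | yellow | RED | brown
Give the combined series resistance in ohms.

9704400 Ω

R1: white, blue, green → 965; yellow ×10^4 → 9650000 Ω.
R2: green, yellow, yellow → 544; red ×10^2 → 54400 Ω.
Series: 9650000 + 54400 = 9704400 Ω.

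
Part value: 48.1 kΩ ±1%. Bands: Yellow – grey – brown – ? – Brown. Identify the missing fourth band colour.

red

48100 Ω = 481 × 10^2.
The fourth band is the multiplier, 10^2, which is red.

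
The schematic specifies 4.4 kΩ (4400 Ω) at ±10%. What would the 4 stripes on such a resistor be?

yellow, yellow, red, silver

4400 Ω = 44 × 10^2.
4 → yellow
4 → yellow
Multiplier 10^2 → red.
±10% tolerance → silver.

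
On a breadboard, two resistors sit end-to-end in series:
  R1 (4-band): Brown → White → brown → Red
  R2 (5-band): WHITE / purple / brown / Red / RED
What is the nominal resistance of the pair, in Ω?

97290 Ω

R1: brown, white → 19; brown ×10 → 190 Ω.
R2: white, violet, brown → 971; red ×10^2 → 97100 Ω.
Series: 190 + 97100 = 97290 Ω.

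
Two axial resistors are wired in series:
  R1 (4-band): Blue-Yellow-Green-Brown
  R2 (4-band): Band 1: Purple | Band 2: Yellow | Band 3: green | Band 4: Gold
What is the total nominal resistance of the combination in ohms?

R1: blue, yellow → 64; green ×10^5 → 6400000 Ω.
R2: violet, yellow → 74; green ×10^5 → 7400000 Ω.
Series: 6400000 + 7400000 = 13800000 Ω.

13800000 Ω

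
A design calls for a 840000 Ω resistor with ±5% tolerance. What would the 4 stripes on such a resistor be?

840000 Ω = 84 × 10^4.
8 → grey
4 → yellow
Multiplier 10^4 → yellow.
±5% tolerance → gold.

grey, yellow, yellow, gold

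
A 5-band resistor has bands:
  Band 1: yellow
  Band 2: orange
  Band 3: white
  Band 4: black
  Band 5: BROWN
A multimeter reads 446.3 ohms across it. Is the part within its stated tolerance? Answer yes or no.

Yellow → 4 (first significant figure)
Orange → 3 (second significant figure)
White → 9 (third significant figure)
Black → ×1 multiplier
Brown → ±1% tolerance
439 × 1 = 439 Ω
Allowed range: 434.61 Ω to 443.39 Ω.
446.3 ohms lies outside that range.

no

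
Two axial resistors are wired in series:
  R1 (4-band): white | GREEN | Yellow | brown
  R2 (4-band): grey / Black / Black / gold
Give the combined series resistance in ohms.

950080 Ω

R1: white, green → 95; yellow ×10^4 → 950000 Ω.
R2: grey, black → 80; black ×1 → 80 Ω.
Series: 950000 + 80 = 950080 Ω.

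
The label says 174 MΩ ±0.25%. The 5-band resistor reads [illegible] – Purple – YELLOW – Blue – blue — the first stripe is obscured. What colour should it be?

174000000 Ω = 174 × 10^6.
The first band gives digit 1 of the significand, and 1 is brown.

brown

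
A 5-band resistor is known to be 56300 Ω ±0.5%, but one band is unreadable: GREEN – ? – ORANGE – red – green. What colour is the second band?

56300 Ω = 563 × 10^2.
The second band gives digit 6 of the significand, and 6 is blue.

blue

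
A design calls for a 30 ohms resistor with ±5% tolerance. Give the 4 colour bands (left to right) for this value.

30 Ω = 30 × 10^0.
3 → orange
0 → black
Multiplier 10^0 → black.
±5% tolerance → gold.

orange, black, black, gold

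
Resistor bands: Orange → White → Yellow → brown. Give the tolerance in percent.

The last band, brown, is the tolerance band.
Brown corresponds to ±1%.

±1%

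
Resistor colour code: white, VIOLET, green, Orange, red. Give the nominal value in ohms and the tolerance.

White → 9 (first significant figure)
Violet → 7 (second significant figure)
Green → 5 (third significant figure)
Orange → ×10^3 multiplier
Red → ±2% tolerance
975 × 1000 = 975000 Ω

975000 Ω ±2%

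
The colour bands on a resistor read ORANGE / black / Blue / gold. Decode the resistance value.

30000000 Ω

Orange → 3 (first significant figure)
Black → 0 (second significant figure)
Blue → ×10^6 multiplier
30 × 1000000 = 30000000 Ω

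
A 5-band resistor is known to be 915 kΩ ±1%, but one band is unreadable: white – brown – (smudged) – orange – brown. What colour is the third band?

green

915000 Ω = 915 × 10^3.
The third band gives digit 5 of the significand, and 5 is green.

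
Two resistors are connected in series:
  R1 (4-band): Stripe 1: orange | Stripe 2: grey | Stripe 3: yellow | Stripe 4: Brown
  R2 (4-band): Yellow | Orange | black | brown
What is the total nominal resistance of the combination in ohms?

R1: orange, grey → 38; yellow ×10^4 → 380000 Ω.
R2: yellow, orange → 43; black ×1 → 43 Ω.
Series: 380000 + 43 = 380043 Ω.

380043 Ω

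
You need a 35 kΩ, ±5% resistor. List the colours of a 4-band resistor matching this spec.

35000 Ω = 35 × 10^3.
3 → orange
5 → green
Multiplier 10^3 → orange.
±5% tolerance → gold.

orange, green, orange, gold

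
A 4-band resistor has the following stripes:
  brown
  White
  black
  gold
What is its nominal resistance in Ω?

19 Ω

Brown → 1 (first significant figure)
White → 9 (second significant figure)
Black → ×1 multiplier
19 × 1 = 19 Ω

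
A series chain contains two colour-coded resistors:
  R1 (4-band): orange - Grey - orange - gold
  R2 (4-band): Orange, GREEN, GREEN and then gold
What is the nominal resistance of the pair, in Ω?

R1: orange, grey → 38; orange ×10^3 → 38000 Ω.
R2: orange, green → 35; green ×10^5 → 3500000 Ω.
Series: 38000 + 3500000 = 3538000 Ω.

3538000 Ω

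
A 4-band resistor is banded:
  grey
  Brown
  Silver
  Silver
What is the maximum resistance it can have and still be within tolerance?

0.891 Ω

Grey → 8 (first significant figure)
Brown → 1 (second significant figure)
Silver → ×0.01 multiplier
Silver → ±10% tolerance
81 × 0.01 = 0.81 Ω
Maximum = 0.81 × (1 + 10/100) = 0.891 Ω.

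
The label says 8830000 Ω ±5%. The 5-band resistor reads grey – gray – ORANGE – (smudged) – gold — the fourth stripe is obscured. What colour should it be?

8830000 Ω = 883 × 10^4.
The fourth band is the multiplier, 10^4, which is yellow.

yellow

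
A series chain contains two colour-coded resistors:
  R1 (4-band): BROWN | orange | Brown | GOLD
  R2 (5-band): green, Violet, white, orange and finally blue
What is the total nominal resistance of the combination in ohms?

579130 Ω

R1: brown, orange → 13; brown ×10 → 130 Ω.
R2: green, violet, white → 579; orange ×10^3 → 579000 Ω.
Series: 130 + 579000 = 579130 Ω.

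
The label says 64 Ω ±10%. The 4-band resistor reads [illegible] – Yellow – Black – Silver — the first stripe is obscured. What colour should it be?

blue

64 Ω = 64 × 10^0.
The first band gives digit 6 of the significand, and 6 is blue.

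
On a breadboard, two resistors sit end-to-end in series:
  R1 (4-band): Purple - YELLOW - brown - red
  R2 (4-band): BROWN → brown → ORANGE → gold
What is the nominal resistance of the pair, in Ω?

11740 Ω

R1: violet, yellow → 74; brown ×10 → 740 Ω.
R2: brown, brown → 11; orange ×10^3 → 11000 Ω.
Series: 740 + 11000 = 11740 Ω.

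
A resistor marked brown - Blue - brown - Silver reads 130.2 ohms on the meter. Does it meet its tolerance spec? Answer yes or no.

Brown → 1 (first significant figure)
Blue → 6 (second significant figure)
Brown → ×10 multiplier
Silver → ±10% tolerance
16 × 10 = 160 Ω
Allowed range: 144 Ω to 176 Ω.
130.2 ohms lies outside that range.

no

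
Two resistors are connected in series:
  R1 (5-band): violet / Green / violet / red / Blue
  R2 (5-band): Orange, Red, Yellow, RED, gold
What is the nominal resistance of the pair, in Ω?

R1: violet, green, violet → 757; red ×10^2 → 75700 Ω.
R2: orange, red, yellow → 324; red ×10^2 → 32400 Ω.
Series: 75700 + 32400 = 108100 Ω.

108100 Ω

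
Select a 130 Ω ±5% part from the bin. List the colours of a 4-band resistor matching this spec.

130 Ω = 13 × 10^1.
1 → brown
3 → orange
Multiplier 10^1 → brown.
±5% tolerance → gold.

brown, orange, brown, gold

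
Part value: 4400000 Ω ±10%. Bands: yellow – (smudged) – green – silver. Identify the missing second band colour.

yellow

4400000 Ω = 44 × 10^5.
The second band gives digit 4 of the significand, and 4 is yellow.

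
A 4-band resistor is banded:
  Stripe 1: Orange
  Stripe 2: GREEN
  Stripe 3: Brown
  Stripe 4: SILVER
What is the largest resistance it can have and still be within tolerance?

Orange → 3 (first significant figure)
Green → 5 (second significant figure)
Brown → ×10 multiplier
Silver → ±10% tolerance
35 × 10 = 350 Ω
Largest = 350 × (1 + 10/100) = 385 Ω.

385 Ω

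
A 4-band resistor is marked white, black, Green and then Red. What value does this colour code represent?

White → 9 (first significant figure)
Black → 0 (second significant figure)
Green → ×10^5 multiplier
90 × 100000 = 9000000 Ω

9000000 Ω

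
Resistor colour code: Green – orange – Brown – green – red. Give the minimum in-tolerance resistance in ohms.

52038000 Ω

Green → 5 (first significant figure)
Orange → 3 (second significant figure)
Brown → 1 (third significant figure)
Green → ×10^5 multiplier
Red → ±2% tolerance
531 × 100000 = 53100000 Ω
Minimum = 53100000 × (1 − 2/100) = 52038000 Ω.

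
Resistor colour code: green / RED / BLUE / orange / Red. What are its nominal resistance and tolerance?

526000 Ω ±2%

Green → 5 (first significant figure)
Red → 2 (second significant figure)
Blue → 6 (third significant figure)
Orange → ×10^3 multiplier
Red → ±2% tolerance
526 × 1000 = 526000 Ω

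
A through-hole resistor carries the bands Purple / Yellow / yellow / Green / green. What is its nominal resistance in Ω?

74400000 Ω

Violet → 7 (first significant figure)
Yellow → 4 (second significant figure)
Yellow → 4 (third significant figure)
Green → ×10^5 multiplier
744 × 100000 = 74400000 Ω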